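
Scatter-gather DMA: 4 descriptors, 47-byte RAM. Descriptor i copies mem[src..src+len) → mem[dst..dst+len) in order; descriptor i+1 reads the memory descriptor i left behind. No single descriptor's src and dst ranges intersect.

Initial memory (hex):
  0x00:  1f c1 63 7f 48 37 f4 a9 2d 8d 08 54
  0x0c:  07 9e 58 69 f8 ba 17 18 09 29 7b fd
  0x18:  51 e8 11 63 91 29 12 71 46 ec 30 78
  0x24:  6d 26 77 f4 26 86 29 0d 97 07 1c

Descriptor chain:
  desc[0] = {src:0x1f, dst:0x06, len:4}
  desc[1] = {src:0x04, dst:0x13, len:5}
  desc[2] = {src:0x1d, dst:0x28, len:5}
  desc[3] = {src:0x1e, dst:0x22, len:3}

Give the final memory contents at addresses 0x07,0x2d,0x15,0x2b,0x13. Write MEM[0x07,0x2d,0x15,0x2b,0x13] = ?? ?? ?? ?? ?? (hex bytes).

[0] 0x1f->0x06 len=4 : 71 46 ec 30
[1] 0x04->0x13 len=5 : 48 37 71 46 ec
[2] 0x1d->0x28 len=5 : 29 12 71 46 ec
[3] 0x1e->0x22 len=3 : 12 71 46
query mem[0x07]=0x46, mem[0x2d]=0x07, mem[0x15]=0x71, mem[0x2b]=0x46, mem[0x13]=0x48

MEM[0x07,0x2d,0x15,0x2b,0x13] = 46 07 71 46 48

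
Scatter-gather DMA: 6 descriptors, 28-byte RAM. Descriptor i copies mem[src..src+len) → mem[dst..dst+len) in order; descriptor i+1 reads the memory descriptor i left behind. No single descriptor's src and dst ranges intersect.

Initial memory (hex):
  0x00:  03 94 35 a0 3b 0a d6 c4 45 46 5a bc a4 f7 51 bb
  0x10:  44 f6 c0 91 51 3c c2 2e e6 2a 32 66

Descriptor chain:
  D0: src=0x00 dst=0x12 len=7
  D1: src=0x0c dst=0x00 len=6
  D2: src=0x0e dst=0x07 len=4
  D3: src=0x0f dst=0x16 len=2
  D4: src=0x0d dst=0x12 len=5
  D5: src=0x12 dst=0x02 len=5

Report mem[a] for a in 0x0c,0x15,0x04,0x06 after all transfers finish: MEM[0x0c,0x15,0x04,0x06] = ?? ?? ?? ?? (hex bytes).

MEM[0x0c,0x15,0x04,0x06] = a4 44 bb f6

#0 dst[0x12+7] := {0x03,0x94,0x35,0xa0,0x3b,0x0a,0xd6}
#1 dst[0x00+6] := {0xa4,0xf7,0x51,0xbb,0x44,0xf6}
#2 dst[0x07+4] := {0x51,0xbb,0x44,0xf6}
#3 dst[0x16+2] := {0xbb,0x44}
#4 dst[0x12+5] := {0xf7,0x51,0xbb,0x44,0xf6}
#5 dst[0x02+5] := {0xf7,0x51,0xbb,0x44,0xf6}
query mem[0x0c]=0xa4, mem[0x15]=0x44, mem[0x04]=0xbb, mem[0x06]=0xf6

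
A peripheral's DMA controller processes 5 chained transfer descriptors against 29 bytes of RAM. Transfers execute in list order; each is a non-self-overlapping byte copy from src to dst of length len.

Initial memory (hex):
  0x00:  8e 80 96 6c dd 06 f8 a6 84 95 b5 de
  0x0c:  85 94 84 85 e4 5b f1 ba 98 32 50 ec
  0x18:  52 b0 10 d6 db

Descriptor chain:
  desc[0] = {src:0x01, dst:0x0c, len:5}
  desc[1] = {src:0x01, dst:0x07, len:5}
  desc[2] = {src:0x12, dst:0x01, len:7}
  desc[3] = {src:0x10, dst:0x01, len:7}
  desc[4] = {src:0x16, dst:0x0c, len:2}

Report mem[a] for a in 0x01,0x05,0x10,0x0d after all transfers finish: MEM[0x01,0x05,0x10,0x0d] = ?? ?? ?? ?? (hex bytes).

[0] 0x01->0x0c len=5 : 80 96 6c dd 06
[1] 0x01->0x07 len=5 : 80 96 6c dd 06
[2] 0x12->0x01 len=7 : f1 ba 98 32 50 ec 52
[3] 0x10->0x01 len=7 : 06 5b f1 ba 98 32 50
[4] 0x16->0x0c len=2 : 50 ec
query mem[0x01]=0x06, mem[0x05]=0x98, mem[0x10]=0x06, mem[0x0d]=0xec

MEM[0x01,0x05,0x10,0x0d] = 06 98 06 ec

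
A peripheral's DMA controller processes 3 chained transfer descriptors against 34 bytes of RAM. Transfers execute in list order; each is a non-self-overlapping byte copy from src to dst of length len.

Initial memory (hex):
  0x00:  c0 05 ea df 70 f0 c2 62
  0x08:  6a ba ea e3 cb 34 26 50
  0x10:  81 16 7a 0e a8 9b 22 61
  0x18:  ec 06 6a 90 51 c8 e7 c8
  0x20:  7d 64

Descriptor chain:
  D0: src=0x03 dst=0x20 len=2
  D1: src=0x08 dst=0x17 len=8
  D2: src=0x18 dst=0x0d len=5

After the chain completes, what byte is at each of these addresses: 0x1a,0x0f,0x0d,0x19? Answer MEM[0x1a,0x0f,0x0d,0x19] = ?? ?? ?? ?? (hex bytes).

D0: mem[0x20..0x21] <- [df 70]
D1: mem[0x17..0x1e] <- [6a ba ea e3 cb 34 26 50]
D2: mem[0x0d..0x11] <- [ba ea e3 cb 34]
query mem[0x1a]=0xe3, mem[0x0f]=0xe3, mem[0x0d]=0xba, mem[0x19]=0xea

MEM[0x1a,0x0f,0x0d,0x19] = e3 e3 ba ea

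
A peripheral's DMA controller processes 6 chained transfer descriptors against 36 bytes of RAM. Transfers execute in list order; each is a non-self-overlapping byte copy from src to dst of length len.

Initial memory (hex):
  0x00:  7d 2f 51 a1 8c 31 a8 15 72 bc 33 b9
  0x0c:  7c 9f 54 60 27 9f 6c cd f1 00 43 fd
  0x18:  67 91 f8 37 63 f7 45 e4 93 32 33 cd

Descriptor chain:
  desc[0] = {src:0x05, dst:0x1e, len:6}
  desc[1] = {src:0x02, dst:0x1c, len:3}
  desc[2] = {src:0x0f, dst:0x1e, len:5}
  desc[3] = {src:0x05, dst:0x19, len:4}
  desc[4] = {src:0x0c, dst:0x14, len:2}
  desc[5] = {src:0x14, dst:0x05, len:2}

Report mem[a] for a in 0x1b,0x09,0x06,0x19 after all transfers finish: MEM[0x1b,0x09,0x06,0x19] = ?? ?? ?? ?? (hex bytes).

[0] 0x05->0x1e len=6 : 31 a8 15 72 bc 33
[1] 0x02->0x1c len=3 : 51 a1 8c
[2] 0x0f->0x1e len=5 : 60 27 9f 6c cd
[3] 0x05->0x19 len=4 : 31 a8 15 72
[4] 0x0c->0x14 len=2 : 7c 9f
[5] 0x14->0x05 len=2 : 7c 9f
query mem[0x1b]=0x15, mem[0x09]=0xbc, mem[0x06]=0x9f, mem[0x19]=0x31

MEM[0x1b,0x09,0x06,0x19] = 15 bc 9f 31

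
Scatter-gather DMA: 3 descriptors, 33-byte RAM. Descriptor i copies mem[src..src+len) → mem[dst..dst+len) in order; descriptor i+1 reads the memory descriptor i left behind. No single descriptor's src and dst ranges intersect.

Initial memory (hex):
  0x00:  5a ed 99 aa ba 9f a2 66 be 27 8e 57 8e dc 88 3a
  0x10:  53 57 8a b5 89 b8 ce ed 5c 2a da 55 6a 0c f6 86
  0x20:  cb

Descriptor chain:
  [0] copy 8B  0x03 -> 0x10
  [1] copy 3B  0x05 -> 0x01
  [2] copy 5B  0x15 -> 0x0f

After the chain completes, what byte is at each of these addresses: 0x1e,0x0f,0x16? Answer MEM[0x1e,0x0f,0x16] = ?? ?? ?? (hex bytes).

MEM[0x1e,0x0f,0x16] = f6 be 27

#0 dst[0x10+8] := {0xaa,0xba,0x9f,0xa2,0x66,0xbe,0x27,0x8e}
#1 dst[0x01+3] := {0x9f,0xa2,0x66}
#2 dst[0x0f+5] := {0xbe,0x27,0x8e,0x5c,0x2a}
query mem[0x1e]=0xf6, mem[0x0f]=0xbe, mem[0x16]=0x27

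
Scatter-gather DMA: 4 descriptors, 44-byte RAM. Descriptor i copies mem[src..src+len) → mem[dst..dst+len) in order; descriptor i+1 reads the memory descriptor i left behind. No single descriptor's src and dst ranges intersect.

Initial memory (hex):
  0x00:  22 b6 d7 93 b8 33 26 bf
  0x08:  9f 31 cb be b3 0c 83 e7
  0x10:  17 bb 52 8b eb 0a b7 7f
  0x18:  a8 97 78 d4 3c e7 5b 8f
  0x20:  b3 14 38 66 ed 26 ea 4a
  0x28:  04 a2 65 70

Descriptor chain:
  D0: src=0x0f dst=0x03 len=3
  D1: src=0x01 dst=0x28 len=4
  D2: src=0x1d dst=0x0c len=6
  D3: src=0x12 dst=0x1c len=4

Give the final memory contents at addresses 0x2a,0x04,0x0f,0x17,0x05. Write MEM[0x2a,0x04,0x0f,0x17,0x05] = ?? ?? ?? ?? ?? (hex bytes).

MEM[0x2a,0x04,0x0f,0x17,0x05] = e7 17 b3 7f bb

D0: mem[0x03..0x05] <- [e7 17 bb]
D1: mem[0x28..0x2b] <- [b6 d7 e7 17]
D2: mem[0x0c..0x11] <- [e7 5b 8f b3 14 38]
D3: mem[0x1c..0x1f] <- [52 8b eb 0a]
query mem[0x2a]=0xe7, mem[0x04]=0x17, mem[0x0f]=0xb3, mem[0x17]=0x7f, mem[0x05]=0xbb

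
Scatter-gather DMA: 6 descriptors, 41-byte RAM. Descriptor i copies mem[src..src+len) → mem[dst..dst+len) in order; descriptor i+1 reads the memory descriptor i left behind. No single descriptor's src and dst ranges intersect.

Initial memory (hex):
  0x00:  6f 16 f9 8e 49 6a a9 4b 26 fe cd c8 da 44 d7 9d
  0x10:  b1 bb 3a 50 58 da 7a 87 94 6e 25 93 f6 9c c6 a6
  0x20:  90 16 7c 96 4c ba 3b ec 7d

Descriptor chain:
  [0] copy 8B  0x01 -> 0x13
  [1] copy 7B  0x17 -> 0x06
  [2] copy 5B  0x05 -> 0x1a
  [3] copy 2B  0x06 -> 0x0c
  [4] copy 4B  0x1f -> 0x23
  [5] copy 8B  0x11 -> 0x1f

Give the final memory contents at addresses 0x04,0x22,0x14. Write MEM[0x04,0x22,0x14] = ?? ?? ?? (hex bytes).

  after D0: wrote 8B at 0x13 = 16f98e496aa94b26
  after D1: wrote 7B at 0x06 = 6aa94b2693f69c
  after D2: wrote 5B at 0x1a = 6a6aa94b26
  after D3: wrote 2B at 0x0c = 6aa9
  after D4: wrote 4B at 0x23 = a690167c
  after D5: wrote 8B at 0x1f = bb3a16f98e496aa9
query mem[0x04]=0x49, mem[0x22]=0xf9, mem[0x14]=0xf9

MEM[0x04,0x22,0x14] = 49 f9 f9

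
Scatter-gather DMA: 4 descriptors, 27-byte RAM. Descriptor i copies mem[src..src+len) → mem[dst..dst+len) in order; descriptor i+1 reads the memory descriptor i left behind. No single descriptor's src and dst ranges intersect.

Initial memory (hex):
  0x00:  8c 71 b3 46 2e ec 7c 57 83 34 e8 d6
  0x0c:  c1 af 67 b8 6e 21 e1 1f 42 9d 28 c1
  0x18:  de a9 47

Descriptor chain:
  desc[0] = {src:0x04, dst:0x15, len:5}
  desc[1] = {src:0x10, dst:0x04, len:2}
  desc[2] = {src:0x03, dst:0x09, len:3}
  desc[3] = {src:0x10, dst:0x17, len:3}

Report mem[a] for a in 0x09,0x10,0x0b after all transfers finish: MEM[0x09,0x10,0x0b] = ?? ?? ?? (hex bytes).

MEM[0x09,0x10,0x0b] = 46 6e 21

D0: mem[0x15..0x19] <- [2e ec 7c 57 83]
D1: mem[0x04..0x05] <- [6e 21]
D2: mem[0x09..0x0b] <- [46 6e 21]
D3: mem[0x17..0x19] <- [6e 21 e1]
query mem[0x09]=0x46, mem[0x10]=0x6e, mem[0x0b]=0x21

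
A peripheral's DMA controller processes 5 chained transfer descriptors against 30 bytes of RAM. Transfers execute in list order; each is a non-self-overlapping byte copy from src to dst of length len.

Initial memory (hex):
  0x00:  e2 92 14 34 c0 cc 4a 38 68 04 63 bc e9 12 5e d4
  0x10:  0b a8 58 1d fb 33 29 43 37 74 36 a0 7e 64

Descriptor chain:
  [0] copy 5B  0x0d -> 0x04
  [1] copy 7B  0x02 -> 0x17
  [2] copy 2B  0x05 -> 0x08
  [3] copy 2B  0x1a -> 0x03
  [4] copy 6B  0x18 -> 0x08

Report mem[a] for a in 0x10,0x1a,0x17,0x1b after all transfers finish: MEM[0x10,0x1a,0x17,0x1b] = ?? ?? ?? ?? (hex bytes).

MEM[0x10,0x1a,0x17,0x1b] = 0b 5e 14 d4

#0 dst[0x04+5] := {0x12,0x5e,0xd4,0x0b,0xa8}
#1 dst[0x17+7] := {0x14,0x34,0x12,0x5e,0xd4,0x0b,0xa8}
#2 dst[0x08+2] := {0x5e,0xd4}
#3 dst[0x03+2] := {0x5e,0xd4}
#4 dst[0x08+6] := {0x34,0x12,0x5e,0xd4,0x0b,0xa8}
query mem[0x10]=0x0b, mem[0x1a]=0x5e, mem[0x17]=0x14, mem[0x1b]=0xd4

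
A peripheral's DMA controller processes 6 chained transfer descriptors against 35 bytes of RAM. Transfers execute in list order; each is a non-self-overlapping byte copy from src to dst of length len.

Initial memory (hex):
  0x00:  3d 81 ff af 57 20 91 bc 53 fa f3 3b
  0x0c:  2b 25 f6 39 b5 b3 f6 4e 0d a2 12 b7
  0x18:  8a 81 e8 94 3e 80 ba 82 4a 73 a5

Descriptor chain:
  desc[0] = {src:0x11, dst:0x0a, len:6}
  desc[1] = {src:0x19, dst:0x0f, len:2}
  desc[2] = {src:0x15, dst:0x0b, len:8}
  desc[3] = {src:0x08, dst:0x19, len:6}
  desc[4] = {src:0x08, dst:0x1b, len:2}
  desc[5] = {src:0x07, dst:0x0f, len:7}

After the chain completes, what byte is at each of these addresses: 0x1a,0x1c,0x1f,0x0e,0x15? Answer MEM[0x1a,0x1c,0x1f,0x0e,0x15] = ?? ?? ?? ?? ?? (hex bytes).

MEM[0x1a,0x1c,0x1f,0x0e,0x15] = fa fa 82 8a b7

[0] 0x11->0x0a len=6 : b3 f6 4e 0d a2 12
[1] 0x19->0x0f len=2 : 81 e8
[2] 0x15->0x0b len=8 : a2 12 b7 8a 81 e8 94 3e
[3] 0x08->0x19 len=6 : 53 fa b3 a2 12 b7
[4] 0x08->0x1b len=2 : 53 fa
[5] 0x07->0x0f len=7 : bc 53 fa b3 a2 12 b7
query mem[0x1a]=0xfa, mem[0x1c]=0xfa, mem[0x1f]=0x82, mem[0x0e]=0x8a, mem[0x15]=0xb7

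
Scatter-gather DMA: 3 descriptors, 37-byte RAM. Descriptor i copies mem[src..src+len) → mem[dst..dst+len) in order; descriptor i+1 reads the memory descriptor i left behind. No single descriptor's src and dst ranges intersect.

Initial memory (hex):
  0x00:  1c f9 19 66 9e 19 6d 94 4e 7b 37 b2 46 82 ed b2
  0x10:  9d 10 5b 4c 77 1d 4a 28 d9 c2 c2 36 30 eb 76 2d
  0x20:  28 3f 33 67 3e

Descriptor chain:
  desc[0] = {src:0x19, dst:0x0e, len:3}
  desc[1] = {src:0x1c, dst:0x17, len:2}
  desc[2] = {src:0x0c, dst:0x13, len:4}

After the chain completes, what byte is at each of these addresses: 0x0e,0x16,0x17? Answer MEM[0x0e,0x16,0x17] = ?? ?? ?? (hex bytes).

MEM[0x0e,0x16,0x17] = c2 c2 30

#0 dst[0x0e+3] := {0xc2,0xc2,0x36}
#1 dst[0x17+2] := {0x30,0xeb}
#2 dst[0x13+4] := {0x46,0x82,0xc2,0xc2}
query mem[0x0e]=0xc2, mem[0x16]=0xc2, mem[0x17]=0x30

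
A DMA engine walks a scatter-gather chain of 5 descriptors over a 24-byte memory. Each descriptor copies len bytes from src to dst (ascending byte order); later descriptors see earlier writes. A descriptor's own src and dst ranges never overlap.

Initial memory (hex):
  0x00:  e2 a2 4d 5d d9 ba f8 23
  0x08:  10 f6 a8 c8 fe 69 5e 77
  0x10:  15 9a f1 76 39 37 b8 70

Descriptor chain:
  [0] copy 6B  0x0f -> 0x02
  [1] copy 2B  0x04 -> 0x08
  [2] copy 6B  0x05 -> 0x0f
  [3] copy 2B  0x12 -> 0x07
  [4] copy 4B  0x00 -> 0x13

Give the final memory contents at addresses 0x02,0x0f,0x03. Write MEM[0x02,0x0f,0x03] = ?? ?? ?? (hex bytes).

  after D0: wrote 6B at 0x02 = 77159af17639
  after D1: wrote 2B at 0x08 = 9af1
  after D2: wrote 6B at 0x0f = f176399af1a8
  after D3: wrote 2B at 0x07 = 9af1
  after D4: wrote 4B at 0x13 = e2a27715
query mem[0x02]=0x77, mem[0x0f]=0xf1, mem[0x03]=0x15

MEM[0x02,0x0f,0x03] = 77 f1 15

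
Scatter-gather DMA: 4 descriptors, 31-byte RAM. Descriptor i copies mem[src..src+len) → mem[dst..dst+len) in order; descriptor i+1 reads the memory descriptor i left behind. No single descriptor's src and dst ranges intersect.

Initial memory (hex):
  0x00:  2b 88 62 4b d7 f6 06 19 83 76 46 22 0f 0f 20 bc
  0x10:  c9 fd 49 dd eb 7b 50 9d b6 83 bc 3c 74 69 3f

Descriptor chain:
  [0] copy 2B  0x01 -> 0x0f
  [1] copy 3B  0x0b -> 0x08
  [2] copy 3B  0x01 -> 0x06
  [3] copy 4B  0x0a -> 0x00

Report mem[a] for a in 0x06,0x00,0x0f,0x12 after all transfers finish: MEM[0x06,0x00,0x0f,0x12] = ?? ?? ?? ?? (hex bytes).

MEM[0x06,0x00,0x0f,0x12] = 88 0f 88 49

#0 dst[0x0f+2] := {0x88,0x62}
#1 dst[0x08+3] := {0x22,0x0f,0x0f}
#2 dst[0x06+3] := {0x88,0x62,0x4b}
#3 dst[0x00+4] := {0x0f,0x22,0x0f,0x0f}
query mem[0x06]=0x88, mem[0x00]=0x0f, mem[0x0f]=0x88, mem[0x12]=0x49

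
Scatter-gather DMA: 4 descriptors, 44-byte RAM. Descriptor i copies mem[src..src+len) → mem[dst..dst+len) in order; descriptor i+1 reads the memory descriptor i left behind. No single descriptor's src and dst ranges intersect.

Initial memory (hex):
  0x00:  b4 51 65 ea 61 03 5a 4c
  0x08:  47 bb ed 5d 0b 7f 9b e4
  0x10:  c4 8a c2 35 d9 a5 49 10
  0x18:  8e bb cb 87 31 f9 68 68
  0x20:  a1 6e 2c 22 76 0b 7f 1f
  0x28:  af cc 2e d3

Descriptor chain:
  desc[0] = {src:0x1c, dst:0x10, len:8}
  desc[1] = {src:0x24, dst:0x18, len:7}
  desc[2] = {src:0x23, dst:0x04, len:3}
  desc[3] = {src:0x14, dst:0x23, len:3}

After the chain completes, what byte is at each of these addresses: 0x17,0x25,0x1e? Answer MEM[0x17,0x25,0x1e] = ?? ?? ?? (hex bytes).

#0 dst[0x10+8] := {0x31,0xf9,0x68,0x68,0xa1,0x6e,0x2c,0x22}
#1 dst[0x18+7] := {0x76,0x0b,0x7f,0x1f,0xaf,0xcc,0x2e}
#2 dst[0x04+3] := {0x22,0x76,0x0b}
#3 dst[0x23+3] := {0xa1,0x6e,0x2c}
query mem[0x17]=0x22, mem[0x25]=0x2c, mem[0x1e]=0x2e

MEM[0x17,0x25,0x1e] = 22 2c 2e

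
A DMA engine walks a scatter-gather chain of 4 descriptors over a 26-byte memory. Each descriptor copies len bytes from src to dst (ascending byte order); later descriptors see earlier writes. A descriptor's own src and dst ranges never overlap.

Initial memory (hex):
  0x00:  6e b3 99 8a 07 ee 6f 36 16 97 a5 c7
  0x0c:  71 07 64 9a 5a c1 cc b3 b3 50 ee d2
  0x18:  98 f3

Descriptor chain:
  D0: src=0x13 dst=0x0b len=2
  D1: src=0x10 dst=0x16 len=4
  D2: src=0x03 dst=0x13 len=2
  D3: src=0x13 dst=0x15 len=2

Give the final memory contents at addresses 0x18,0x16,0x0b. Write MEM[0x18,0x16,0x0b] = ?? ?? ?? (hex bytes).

  after D0: wrote 2B at 0x0b = b3b3
  after D1: wrote 4B at 0x16 = 5ac1ccb3
  after D2: wrote 2B at 0x13 = 8a07
  after D3: wrote 2B at 0x15 = 8a07
query mem[0x18]=0xcc, mem[0x16]=0x07, mem[0x0b]=0xb3

MEM[0x18,0x16,0x0b] = cc 07 b3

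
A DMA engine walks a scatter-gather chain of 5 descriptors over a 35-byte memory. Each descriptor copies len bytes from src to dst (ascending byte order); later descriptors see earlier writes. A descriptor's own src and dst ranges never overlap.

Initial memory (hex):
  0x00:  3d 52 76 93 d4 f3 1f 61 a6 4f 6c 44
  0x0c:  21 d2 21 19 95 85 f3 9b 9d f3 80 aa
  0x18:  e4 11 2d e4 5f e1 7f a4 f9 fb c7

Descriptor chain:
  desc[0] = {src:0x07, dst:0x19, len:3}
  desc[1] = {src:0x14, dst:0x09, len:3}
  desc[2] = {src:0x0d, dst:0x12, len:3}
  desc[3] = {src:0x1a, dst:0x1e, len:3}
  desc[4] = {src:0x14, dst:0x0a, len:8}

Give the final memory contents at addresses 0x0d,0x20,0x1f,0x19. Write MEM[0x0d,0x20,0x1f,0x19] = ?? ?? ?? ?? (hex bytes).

MEM[0x0d,0x20,0x1f,0x19] = aa 5f 4f 61

#0 dst[0x19+3] := {0x61,0xa6,0x4f}
#1 dst[0x09+3] := {0x9d,0xf3,0x80}
#2 dst[0x12+3] := {0xd2,0x21,0x19}
#3 dst[0x1e+3] := {0xa6,0x4f,0x5f}
#4 dst[0x0a+8] := {0x19,0xf3,0x80,0xaa,0xe4,0x61,0xa6,0x4f}
query mem[0x0d]=0xaa, mem[0x20]=0x5f, mem[0x1f]=0x4f, mem[0x19]=0x61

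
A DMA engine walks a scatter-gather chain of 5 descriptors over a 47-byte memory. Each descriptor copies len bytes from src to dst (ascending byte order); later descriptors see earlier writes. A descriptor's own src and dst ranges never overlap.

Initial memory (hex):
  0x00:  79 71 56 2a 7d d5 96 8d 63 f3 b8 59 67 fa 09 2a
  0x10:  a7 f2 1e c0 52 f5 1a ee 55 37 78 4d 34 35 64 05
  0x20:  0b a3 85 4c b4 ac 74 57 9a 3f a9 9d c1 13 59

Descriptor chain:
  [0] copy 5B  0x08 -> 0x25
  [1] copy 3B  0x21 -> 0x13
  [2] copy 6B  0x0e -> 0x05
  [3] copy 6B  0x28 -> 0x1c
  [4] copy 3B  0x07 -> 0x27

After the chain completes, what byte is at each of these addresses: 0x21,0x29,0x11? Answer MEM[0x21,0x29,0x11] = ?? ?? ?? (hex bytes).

MEM[0x21,0x29,0x11] = 13 1e f2

[0] 0x08->0x25 len=5 : 63 f3 b8 59 67
[1] 0x21->0x13 len=3 : a3 85 4c
[2] 0x0e->0x05 len=6 : 09 2a a7 f2 1e a3
[3] 0x28->0x1c len=6 : 59 67 a9 9d c1 13
[4] 0x07->0x27 len=3 : a7 f2 1e
query mem[0x21]=0x13, mem[0x29]=0x1e, mem[0x11]=0xf2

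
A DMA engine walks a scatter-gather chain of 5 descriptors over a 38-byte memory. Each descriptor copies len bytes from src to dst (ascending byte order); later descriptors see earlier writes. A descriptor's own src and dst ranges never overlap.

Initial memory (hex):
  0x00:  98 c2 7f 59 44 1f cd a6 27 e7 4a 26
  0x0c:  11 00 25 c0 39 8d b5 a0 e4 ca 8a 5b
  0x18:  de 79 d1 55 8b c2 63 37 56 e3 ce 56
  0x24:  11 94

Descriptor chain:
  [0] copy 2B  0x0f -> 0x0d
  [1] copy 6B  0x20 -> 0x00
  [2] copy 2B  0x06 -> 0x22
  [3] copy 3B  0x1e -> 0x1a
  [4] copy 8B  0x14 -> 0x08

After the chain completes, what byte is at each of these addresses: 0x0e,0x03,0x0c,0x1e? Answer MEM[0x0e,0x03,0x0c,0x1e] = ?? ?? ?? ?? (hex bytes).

D0: mem[0x0d..0x0e] <- [c0 39]
D1: mem[0x00..0x05] <- [56 e3 ce 56 11 94]
D2: mem[0x22..0x23] <- [cd a6]
D3: mem[0x1a..0x1c] <- [63 37 56]
D4: mem[0x08..0x0f] <- [e4 ca 8a 5b de 79 63 37]
query mem[0x0e]=0x63, mem[0x03]=0x56, mem[0x0c]=0xde, mem[0x1e]=0x63

MEM[0x0e,0x03,0x0c,0x1e] = 63 56 de 63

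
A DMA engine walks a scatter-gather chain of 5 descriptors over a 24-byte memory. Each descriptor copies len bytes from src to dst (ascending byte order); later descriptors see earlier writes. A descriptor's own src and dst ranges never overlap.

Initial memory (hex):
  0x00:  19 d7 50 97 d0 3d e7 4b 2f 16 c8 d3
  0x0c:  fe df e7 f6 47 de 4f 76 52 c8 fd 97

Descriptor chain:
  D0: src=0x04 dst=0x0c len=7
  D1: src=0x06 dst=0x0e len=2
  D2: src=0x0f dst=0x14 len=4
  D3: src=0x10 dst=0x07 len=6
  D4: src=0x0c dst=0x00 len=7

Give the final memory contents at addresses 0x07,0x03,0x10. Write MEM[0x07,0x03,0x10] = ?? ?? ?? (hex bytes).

MEM[0x07,0x03,0x10] = 2f 4b 2f

  after D0: wrote 7B at 0x0c = d03de74b2f16c8
  after D1: wrote 2B at 0x0e = e74b
  after D2: wrote 4B at 0x14 = 4b2f16c8
  after D3: wrote 6B at 0x07 = 2f16c8764b2f
  after D4: wrote 7B at 0x00 = 2f3de74b2f16c8
query mem[0x07]=0x2f, mem[0x03]=0x4b, mem[0x10]=0x2f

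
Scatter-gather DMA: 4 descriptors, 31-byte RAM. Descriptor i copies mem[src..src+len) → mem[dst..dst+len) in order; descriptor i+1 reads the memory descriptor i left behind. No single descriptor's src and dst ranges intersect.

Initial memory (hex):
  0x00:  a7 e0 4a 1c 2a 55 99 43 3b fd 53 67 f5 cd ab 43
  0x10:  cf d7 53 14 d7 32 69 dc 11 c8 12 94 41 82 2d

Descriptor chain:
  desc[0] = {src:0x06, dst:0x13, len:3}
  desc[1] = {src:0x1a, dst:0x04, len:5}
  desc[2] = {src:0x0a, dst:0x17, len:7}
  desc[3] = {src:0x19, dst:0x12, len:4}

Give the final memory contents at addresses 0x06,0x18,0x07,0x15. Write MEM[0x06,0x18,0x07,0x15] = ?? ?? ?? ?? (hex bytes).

MEM[0x06,0x18,0x07,0x15] = 41 67 82 43

#0 dst[0x13+3] := {0x99,0x43,0x3b}
#1 dst[0x04+5] := {0x12,0x94,0x41,0x82,0x2d}
#2 dst[0x17+7] := {0x53,0x67,0xf5,0xcd,0xab,0x43,0xcf}
#3 dst[0x12+4] := {0xf5,0xcd,0xab,0x43}
query mem[0x06]=0x41, mem[0x18]=0x67, mem[0x07]=0x82, mem[0x15]=0x43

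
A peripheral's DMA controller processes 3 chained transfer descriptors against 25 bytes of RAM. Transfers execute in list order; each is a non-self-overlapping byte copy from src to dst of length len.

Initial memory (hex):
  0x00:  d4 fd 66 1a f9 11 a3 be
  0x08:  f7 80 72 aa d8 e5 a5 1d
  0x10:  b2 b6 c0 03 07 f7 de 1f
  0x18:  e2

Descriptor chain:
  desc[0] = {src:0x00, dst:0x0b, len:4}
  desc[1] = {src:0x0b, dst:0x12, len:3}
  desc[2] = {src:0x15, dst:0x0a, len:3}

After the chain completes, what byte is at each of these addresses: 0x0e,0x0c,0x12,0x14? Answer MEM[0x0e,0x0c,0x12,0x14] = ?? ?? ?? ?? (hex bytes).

D0: mem[0x0b..0x0e] <- [d4 fd 66 1a]
D1: mem[0x12..0x14] <- [d4 fd 66]
D2: mem[0x0a..0x0c] <- [f7 de 1f]
query mem[0x0e]=0x1a, mem[0x0c]=0x1f, mem[0x12]=0xd4, mem[0x14]=0x66

MEM[0x0e,0x0c,0x12,0x14] = 1a 1f d4 66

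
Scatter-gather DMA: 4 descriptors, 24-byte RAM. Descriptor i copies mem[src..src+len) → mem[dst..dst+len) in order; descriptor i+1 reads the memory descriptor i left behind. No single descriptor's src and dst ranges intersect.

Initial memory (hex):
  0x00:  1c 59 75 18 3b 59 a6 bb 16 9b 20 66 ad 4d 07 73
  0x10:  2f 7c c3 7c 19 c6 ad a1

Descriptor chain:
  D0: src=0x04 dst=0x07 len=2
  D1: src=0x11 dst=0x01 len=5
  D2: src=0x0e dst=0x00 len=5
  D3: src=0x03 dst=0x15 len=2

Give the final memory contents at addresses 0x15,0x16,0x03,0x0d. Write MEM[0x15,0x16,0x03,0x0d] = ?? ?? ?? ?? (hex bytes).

MEM[0x15,0x16,0x03,0x0d] = 7c c3 7c 4d

#0 dst[0x07+2] := {0x3b,0x59}
#1 dst[0x01+5] := {0x7c,0xc3,0x7c,0x19,0xc6}
#2 dst[0x00+5] := {0x07,0x73,0x2f,0x7c,0xc3}
#3 dst[0x15+2] := {0x7c,0xc3}
query mem[0x15]=0x7c, mem[0x16]=0xc3, mem[0x03]=0x7c, mem[0x0d]=0x4d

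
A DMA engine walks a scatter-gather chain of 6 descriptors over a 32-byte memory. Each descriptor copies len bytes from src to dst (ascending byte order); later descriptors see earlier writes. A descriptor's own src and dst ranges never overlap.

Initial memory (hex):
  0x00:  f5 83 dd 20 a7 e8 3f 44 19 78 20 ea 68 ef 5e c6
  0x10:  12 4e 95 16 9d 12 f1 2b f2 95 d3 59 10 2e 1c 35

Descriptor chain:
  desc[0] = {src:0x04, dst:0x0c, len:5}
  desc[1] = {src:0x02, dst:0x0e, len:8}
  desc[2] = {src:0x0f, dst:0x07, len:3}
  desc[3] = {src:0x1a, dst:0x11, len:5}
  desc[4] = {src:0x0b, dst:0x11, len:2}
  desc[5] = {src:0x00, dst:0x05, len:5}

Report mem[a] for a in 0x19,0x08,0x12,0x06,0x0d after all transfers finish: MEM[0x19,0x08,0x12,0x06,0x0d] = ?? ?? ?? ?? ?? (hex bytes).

#0 dst[0x0c+5] := {0xa7,0xe8,0x3f,0x44,0x19}
#1 dst[0x0e+8] := {0xdd,0x20,0xa7,0xe8,0x3f,0x44,0x19,0x78}
#2 dst[0x07+3] := {0x20,0xa7,0xe8}
#3 dst[0x11+5] := {0xd3,0x59,0x10,0x2e,0x1c}
#4 dst[0x11+2] := {0xea,0xa7}
#5 dst[0x05+5] := {0xf5,0x83,0xdd,0x20,0xa7}
query mem[0x19]=0x95, mem[0x08]=0x20, mem[0x12]=0xa7, mem[0x06]=0x83, mem[0x0d]=0xe8

MEM[0x19,0x08,0x12,0x06,0x0d] = 95 20 a7 83 e8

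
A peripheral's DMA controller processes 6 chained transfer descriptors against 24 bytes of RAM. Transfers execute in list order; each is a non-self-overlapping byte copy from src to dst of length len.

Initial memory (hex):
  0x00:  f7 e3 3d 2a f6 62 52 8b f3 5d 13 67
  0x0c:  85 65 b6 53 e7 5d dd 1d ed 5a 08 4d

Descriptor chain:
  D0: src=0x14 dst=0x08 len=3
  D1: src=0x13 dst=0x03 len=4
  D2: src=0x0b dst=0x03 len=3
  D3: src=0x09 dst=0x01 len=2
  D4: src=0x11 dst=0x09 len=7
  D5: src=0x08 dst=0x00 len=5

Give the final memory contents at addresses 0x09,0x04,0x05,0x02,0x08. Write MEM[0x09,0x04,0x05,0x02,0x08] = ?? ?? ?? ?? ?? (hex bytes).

MEM[0x09,0x04,0x05,0x02,0x08] = 5d ed 65 dd ed

D0: mem[0x08..0x0a] <- [ed 5a 08]
D1: mem[0x03..0x06] <- [1d ed 5a 08]
D2: mem[0x03..0x05] <- [67 85 65]
D3: mem[0x01..0x02] <- [5a 08]
D4: mem[0x09..0x0f] <- [5d dd 1d ed 5a 08 4d]
D5: mem[0x00..0x04] <- [ed 5d dd 1d ed]
query mem[0x09]=0x5d, mem[0x04]=0xed, mem[0x05]=0x65, mem[0x02]=0xdd, mem[0x08]=0xed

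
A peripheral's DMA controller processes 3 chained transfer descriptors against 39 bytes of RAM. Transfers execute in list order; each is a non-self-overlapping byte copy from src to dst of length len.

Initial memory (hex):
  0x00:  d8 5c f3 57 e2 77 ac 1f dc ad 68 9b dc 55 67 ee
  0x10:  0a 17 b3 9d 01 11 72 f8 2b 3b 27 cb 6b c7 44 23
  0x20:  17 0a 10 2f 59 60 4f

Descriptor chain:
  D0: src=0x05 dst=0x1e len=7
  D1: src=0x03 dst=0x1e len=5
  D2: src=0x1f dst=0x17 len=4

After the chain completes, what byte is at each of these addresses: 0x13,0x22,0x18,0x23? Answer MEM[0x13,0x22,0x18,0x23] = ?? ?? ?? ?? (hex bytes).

  after D0: wrote 7B at 0x1e = 77ac1fdcad689b
  after D1: wrote 5B at 0x1e = 57e277ac1f
  after D2: wrote 4B at 0x17 = e277ac1f
query mem[0x13]=0x9d, mem[0x22]=0x1f, mem[0x18]=0x77, mem[0x23]=0x68

MEM[0x13,0x22,0x18,0x23] = 9d 1f 77 68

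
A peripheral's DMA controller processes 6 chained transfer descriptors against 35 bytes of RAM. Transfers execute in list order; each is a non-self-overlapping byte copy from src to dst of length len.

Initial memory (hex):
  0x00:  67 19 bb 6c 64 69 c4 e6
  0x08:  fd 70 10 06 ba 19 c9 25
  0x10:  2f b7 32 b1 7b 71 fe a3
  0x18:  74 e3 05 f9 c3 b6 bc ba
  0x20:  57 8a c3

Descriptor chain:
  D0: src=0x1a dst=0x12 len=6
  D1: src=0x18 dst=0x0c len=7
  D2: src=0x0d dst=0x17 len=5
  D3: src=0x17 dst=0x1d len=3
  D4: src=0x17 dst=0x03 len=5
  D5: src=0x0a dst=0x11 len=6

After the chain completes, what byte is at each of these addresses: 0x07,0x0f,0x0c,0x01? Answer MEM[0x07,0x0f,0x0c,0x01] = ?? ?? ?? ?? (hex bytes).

MEM[0x07,0x0f,0x0c,0x01] = b6 f9 74 19

[0] 0x1a->0x12 len=6 : 05 f9 c3 b6 bc ba
[1] 0x18->0x0c len=7 : 74 e3 05 f9 c3 b6 bc
[2] 0x0d->0x17 len=5 : e3 05 f9 c3 b6
[3] 0x17->0x1d len=3 : e3 05 f9
[4] 0x17->0x03 len=5 : e3 05 f9 c3 b6
[5] 0x0a->0x11 len=6 : 10 06 74 e3 05 f9
query mem[0x07]=0xb6, mem[0x0f]=0xf9, mem[0x0c]=0x74, mem[0x01]=0x19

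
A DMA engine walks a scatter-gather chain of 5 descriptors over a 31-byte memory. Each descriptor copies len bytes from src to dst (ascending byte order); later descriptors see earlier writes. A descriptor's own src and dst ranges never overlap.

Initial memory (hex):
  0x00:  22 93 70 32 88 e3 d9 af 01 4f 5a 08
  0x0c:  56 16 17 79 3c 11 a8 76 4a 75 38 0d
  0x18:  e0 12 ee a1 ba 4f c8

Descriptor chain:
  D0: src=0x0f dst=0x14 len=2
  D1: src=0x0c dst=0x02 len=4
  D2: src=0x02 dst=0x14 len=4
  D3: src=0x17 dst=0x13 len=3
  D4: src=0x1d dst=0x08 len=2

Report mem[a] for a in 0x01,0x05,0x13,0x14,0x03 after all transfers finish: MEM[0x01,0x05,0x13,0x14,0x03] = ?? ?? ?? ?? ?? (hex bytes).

[0] 0x0f->0x14 len=2 : 79 3c
[1] 0x0c->0x02 len=4 : 56 16 17 79
[2] 0x02->0x14 len=4 : 56 16 17 79
[3] 0x17->0x13 len=3 : 79 e0 12
[4] 0x1d->0x08 len=2 : 4f c8
query mem[0x01]=0x93, mem[0x05]=0x79, mem[0x13]=0x79, mem[0x14]=0xe0, mem[0x03]=0x16

MEM[0x01,0x05,0x13,0x14,0x03] = 93 79 79 e0 16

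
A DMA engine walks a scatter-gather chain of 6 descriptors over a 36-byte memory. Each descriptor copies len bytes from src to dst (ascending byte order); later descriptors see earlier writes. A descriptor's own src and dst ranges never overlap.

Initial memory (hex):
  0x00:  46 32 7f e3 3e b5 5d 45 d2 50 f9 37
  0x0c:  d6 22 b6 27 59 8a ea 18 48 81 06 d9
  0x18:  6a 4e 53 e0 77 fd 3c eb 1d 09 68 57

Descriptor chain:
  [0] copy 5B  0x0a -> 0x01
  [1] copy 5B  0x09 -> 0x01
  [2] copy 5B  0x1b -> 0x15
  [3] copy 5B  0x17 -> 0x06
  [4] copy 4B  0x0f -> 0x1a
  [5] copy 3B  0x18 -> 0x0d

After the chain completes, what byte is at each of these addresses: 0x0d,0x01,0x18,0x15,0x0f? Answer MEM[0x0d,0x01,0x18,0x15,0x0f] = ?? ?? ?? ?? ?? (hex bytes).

[0] 0x0a->0x01 len=5 : f9 37 d6 22 b6
[1] 0x09->0x01 len=5 : 50 f9 37 d6 22
[2] 0x1b->0x15 len=5 : e0 77 fd 3c eb
[3] 0x17->0x06 len=5 : fd 3c eb 53 e0
[4] 0x0f->0x1a len=4 : 27 59 8a ea
[5] 0x18->0x0d len=3 : 3c eb 27
query mem[0x0d]=0x3c, mem[0x01]=0x50, mem[0x18]=0x3c, mem[0x15]=0xe0, mem[0x0f]=0x27

MEM[0x0d,0x01,0x18,0x15,0x0f] = 3c 50 3c e0 27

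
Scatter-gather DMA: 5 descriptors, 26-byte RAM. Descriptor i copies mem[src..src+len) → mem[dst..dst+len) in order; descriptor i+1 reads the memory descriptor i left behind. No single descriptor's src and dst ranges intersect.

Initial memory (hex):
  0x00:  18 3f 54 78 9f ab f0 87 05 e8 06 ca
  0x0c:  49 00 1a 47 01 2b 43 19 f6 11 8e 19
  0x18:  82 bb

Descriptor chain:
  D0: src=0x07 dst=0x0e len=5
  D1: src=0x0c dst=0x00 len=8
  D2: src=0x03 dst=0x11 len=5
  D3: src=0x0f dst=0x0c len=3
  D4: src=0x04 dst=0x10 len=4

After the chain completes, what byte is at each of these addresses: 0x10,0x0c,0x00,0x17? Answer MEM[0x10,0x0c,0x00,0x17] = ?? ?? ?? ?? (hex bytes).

D0: mem[0x0e..0x12] <- [87 05 e8 06 ca]
D1: mem[0x00..0x07] <- [49 00 87 05 e8 06 ca 19]
D2: mem[0x11..0x15] <- [05 e8 06 ca 19]
D3: mem[0x0c..0x0e] <- [05 e8 05]
D4: mem[0x10..0x13] <- [e8 06 ca 19]
query mem[0x10]=0xe8, mem[0x0c]=0x05, mem[0x00]=0x49, mem[0x17]=0x19

MEM[0x10,0x0c,0x00,0x17] = e8 05 49 19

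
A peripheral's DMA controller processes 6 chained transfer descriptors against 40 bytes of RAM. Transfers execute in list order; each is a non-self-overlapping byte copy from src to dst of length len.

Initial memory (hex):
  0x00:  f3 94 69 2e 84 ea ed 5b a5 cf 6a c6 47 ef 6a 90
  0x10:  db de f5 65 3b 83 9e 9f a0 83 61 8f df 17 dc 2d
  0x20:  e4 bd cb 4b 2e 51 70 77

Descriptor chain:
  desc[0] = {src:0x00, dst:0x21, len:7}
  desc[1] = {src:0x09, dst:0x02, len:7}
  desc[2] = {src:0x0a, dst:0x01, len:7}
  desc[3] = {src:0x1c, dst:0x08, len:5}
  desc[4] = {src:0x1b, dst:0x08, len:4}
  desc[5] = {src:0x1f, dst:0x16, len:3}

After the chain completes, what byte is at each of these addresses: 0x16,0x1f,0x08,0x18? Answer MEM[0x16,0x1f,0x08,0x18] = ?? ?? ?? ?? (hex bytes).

MEM[0x16,0x1f,0x08,0x18] = 2d 2d 8f f3

[0] 0x00->0x21 len=7 : f3 94 69 2e 84 ea ed
[1] 0x09->0x02 len=7 : cf 6a c6 47 ef 6a 90
[2] 0x0a->0x01 len=7 : 6a c6 47 ef 6a 90 db
[3] 0x1c->0x08 len=5 : df 17 dc 2d e4
[4] 0x1b->0x08 len=4 : 8f df 17 dc
[5] 0x1f->0x16 len=3 : 2d e4 f3
query mem[0x16]=0x2d, mem[0x1f]=0x2d, mem[0x08]=0x8f, mem[0x18]=0xf3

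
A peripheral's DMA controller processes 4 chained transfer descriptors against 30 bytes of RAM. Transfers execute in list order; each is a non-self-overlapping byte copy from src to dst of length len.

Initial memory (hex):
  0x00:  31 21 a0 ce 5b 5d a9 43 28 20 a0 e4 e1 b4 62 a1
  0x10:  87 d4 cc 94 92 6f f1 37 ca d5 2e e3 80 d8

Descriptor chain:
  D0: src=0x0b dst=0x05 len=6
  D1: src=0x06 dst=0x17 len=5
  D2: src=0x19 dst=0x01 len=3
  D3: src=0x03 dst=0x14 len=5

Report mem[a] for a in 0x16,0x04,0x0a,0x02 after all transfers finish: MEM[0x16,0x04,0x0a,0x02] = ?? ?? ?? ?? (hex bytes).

MEM[0x16,0x04,0x0a,0x02] = e4 5b 87 a1

[0] 0x0b->0x05 len=6 : e4 e1 b4 62 a1 87
[1] 0x06->0x17 len=5 : e1 b4 62 a1 87
[2] 0x19->0x01 len=3 : 62 a1 87
[3] 0x03->0x14 len=5 : 87 5b e4 e1 b4
query mem[0x16]=0xe4, mem[0x04]=0x5b, mem[0x0a]=0x87, mem[0x02]=0xa1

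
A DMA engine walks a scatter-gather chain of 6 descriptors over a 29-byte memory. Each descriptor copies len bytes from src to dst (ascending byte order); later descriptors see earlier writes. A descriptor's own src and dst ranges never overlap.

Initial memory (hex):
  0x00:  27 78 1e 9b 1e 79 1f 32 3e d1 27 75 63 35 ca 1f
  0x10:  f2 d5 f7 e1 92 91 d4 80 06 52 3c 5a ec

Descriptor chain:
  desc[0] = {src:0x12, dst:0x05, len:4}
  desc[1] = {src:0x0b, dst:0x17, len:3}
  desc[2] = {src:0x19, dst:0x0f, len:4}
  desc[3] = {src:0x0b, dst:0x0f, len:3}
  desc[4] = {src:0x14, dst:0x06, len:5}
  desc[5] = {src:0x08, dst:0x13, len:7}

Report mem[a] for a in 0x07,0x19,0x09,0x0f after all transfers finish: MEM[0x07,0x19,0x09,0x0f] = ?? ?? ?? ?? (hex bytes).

MEM[0x07,0x19,0x09,0x0f] = 91 ca 75 75

  after D0: wrote 4B at 0x05 = f7e19291
  after D1: wrote 3B at 0x17 = 756335
  after D2: wrote 4B at 0x0f = 353c5aec
  after D3: wrote 3B at 0x0f = 756335
  after D4: wrote 5B at 0x06 = 9291d47563
  after D5: wrote 7B at 0x13 = d47563756335ca
query mem[0x07]=0x91, mem[0x19]=0xca, mem[0x09]=0x75, mem[0x0f]=0x75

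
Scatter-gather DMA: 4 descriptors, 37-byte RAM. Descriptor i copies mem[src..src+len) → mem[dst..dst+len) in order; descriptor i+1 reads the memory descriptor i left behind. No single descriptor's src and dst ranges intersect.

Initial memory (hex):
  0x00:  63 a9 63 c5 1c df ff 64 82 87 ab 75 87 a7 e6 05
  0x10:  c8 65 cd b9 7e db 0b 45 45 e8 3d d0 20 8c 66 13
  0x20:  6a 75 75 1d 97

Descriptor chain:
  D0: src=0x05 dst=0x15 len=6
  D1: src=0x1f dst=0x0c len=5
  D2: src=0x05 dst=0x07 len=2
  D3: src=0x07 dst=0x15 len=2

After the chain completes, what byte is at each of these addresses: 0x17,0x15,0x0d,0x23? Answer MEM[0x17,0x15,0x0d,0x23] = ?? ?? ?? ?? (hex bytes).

MEM[0x17,0x15,0x0d,0x23] = 64 df 6a 1d

  after D0: wrote 6B at 0x15 = dfff648287ab
  after D1: wrote 5B at 0x0c = 136a75751d
  after D2: wrote 2B at 0x07 = dfff
  after D3: wrote 2B at 0x15 = dfff
query mem[0x17]=0x64, mem[0x15]=0xdf, mem[0x0d]=0x6a, mem[0x23]=0x1d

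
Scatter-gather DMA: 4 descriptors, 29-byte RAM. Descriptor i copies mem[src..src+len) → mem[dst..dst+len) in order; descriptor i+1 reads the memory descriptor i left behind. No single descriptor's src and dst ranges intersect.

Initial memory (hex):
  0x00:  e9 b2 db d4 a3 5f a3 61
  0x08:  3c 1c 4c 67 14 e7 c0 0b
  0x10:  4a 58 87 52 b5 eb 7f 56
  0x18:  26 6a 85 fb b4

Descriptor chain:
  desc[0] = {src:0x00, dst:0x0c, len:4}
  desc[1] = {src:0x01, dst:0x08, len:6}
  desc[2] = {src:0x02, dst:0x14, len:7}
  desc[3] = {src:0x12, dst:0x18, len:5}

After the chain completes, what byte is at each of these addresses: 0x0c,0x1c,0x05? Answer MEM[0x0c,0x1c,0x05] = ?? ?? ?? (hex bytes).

D0: mem[0x0c..0x0f] <- [e9 b2 db d4]
D1: mem[0x08..0x0d] <- [b2 db d4 a3 5f a3]
D2: mem[0x14..0x1a] <- [db d4 a3 5f a3 61 b2]
D3: mem[0x18..0x1c] <- [87 52 db d4 a3]
query mem[0x0c]=0x5f, mem[0x1c]=0xa3, mem[0x05]=0x5f

MEM[0x0c,0x1c,0x05] = 5f a3 5f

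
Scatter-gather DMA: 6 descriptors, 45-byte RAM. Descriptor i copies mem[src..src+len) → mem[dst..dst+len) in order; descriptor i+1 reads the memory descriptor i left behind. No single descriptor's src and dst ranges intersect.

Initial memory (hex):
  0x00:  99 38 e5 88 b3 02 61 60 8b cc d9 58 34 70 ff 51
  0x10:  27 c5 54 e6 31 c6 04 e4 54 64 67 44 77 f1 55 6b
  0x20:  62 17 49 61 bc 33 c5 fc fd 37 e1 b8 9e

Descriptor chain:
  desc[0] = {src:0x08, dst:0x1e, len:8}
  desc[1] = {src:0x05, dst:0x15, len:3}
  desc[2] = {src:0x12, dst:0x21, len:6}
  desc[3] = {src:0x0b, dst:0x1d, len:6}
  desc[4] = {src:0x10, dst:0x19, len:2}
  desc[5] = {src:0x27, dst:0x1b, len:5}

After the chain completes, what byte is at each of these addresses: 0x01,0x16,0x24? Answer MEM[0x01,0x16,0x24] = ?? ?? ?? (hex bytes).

D0: mem[0x1e..0x25] <- [8b cc d9 58 34 70 ff 51]
D1: mem[0x15..0x17] <- [02 61 60]
D2: mem[0x21..0x26] <- [54 e6 31 02 61 60]
D3: mem[0x1d..0x22] <- [58 34 70 ff 51 27]
D4: mem[0x19..0x1a] <- [27 c5]
D5: mem[0x1b..0x1f] <- [fc fd 37 e1 b8]
query mem[0x01]=0x38, mem[0x16]=0x61, mem[0x24]=0x02

MEM[0x01,0x16,0x24] = 38 61 02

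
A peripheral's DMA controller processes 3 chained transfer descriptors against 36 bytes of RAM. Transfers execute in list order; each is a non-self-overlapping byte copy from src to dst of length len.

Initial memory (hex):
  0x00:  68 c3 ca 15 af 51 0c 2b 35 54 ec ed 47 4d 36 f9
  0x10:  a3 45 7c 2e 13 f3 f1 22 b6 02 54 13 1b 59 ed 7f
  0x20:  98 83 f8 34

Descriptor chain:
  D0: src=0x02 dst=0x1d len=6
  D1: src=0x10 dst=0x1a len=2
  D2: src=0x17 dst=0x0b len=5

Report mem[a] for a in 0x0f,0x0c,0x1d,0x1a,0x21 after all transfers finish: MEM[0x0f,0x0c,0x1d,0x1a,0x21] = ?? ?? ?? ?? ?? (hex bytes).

[0] 0x02->0x1d len=6 : ca 15 af 51 0c 2b
[1] 0x10->0x1a len=2 : a3 45
[2] 0x17->0x0b len=5 : 22 b6 02 a3 45
query mem[0x0f]=0x45, mem[0x0c]=0xb6, mem[0x1d]=0xca, mem[0x1a]=0xa3, mem[0x21]=0x0c

MEM[0x0f,0x0c,0x1d,0x1a,0x21] = 45 b6 ca a3 0c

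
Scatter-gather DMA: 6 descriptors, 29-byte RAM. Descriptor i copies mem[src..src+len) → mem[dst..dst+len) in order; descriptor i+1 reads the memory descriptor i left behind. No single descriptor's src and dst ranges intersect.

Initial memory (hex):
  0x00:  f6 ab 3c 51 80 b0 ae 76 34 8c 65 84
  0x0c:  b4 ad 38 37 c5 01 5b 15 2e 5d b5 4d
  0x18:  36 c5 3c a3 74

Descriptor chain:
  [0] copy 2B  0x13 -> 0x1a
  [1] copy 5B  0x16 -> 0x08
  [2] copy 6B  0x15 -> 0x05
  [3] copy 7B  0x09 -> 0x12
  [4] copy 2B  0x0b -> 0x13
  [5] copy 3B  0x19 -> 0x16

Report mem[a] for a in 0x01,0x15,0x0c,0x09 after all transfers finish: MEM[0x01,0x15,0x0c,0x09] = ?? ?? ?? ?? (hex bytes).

[0] 0x13->0x1a len=2 : 15 2e
[1] 0x16->0x08 len=5 : b5 4d 36 c5 15
[2] 0x15->0x05 len=6 : 5d b5 4d 36 c5 15
[3] 0x09->0x12 len=7 : c5 15 c5 15 ad 38 37
[4] 0x0b->0x13 len=2 : c5 15
[5] 0x19->0x16 len=3 : c5 15 2e
query mem[0x01]=0xab, mem[0x15]=0x15, mem[0x0c]=0x15, mem[0x09]=0xc5

MEM[0x01,0x15,0x0c,0x09] = ab 15 15 c5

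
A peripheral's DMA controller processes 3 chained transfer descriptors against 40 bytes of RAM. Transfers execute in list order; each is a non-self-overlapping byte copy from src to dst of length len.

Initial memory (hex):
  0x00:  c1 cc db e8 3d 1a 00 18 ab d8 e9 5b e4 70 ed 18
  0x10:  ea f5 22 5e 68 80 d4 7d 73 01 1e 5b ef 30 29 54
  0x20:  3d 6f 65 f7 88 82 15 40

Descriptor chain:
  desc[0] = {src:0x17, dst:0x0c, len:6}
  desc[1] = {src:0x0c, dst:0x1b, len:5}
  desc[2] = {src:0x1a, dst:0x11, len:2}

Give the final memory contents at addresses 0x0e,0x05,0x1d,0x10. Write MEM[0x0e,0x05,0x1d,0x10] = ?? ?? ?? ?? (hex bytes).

#0 dst[0x0c+6] := {0x7d,0x73,0x01,0x1e,0x5b,0xef}
#1 dst[0x1b+5] := {0x7d,0x73,0x01,0x1e,0x5b}
#2 dst[0x11+2] := {0x1e,0x7d}
query mem[0x0e]=0x01, mem[0x05]=0x1a, mem[0x1d]=0x01, mem[0x10]=0x5b

MEM[0x0e,0x05,0x1d,0x10] = 01 1a 01 5b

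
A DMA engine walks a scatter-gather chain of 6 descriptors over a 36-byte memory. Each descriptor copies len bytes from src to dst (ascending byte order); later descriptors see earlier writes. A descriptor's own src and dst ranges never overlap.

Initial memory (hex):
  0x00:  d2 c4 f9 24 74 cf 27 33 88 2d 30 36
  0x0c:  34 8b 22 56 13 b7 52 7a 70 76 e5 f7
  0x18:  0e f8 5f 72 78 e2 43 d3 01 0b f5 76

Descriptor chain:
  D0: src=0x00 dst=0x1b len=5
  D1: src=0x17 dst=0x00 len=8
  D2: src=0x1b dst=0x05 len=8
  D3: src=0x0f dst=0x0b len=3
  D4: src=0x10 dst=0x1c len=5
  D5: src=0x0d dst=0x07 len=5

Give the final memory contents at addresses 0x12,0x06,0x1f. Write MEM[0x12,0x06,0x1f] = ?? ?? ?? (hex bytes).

  after D0: wrote 5B at 0x1b = d2c4f92474
  after D1: wrote 8B at 0x00 = f70ef85fd2c4f924
  after D2: wrote 8B at 0x05 = d2c4f92474010bf5
  after D3: wrote 3B at 0x0b = 5613b7
  after D4: wrote 5B at 0x1c = 13b7527a70
  after D5: wrote 5B at 0x07 = b7225613b7
query mem[0x12]=0x52, mem[0x06]=0xc4, mem[0x1f]=0x7a

MEM[0x12,0x06,0x1f] = 52 c4 7a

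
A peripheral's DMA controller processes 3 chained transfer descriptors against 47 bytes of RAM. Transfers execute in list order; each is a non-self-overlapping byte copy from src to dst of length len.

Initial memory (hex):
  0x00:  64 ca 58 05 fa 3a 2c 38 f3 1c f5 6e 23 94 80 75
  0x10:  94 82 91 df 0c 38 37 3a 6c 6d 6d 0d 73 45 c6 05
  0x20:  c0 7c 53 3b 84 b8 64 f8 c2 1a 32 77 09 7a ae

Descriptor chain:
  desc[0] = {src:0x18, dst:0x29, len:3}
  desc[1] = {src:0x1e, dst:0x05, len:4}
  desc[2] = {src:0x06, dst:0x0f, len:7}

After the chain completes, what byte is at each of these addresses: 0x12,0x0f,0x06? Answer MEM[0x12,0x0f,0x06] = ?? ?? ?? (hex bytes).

MEM[0x12,0x0f,0x06] = 1c 05 05

#0 dst[0x29+3] := {0x6c,0x6d,0x6d}
#1 dst[0x05+4] := {0xc6,0x05,0xc0,0x7c}
#2 dst[0x0f+7] := {0x05,0xc0,0x7c,0x1c,0xf5,0x6e,0x23}
query mem[0x12]=0x1c, mem[0x0f]=0x05, mem[0x06]=0x05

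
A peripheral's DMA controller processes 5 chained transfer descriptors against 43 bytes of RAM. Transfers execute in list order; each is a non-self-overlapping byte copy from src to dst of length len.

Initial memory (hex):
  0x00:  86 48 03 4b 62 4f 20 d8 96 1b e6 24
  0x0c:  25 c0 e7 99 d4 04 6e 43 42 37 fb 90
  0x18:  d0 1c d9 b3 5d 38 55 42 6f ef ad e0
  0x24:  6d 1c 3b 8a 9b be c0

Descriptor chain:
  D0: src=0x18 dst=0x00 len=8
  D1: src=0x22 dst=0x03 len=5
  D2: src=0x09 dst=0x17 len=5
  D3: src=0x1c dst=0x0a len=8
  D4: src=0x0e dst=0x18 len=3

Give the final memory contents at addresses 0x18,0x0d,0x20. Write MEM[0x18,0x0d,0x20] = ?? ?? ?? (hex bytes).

MEM[0x18,0x0d,0x20] = 6f 42 6f

D0: mem[0x00..0x07] <- [d0 1c d9 b3 5d 38 55 42]
D1: mem[0x03..0x07] <- [ad e0 6d 1c 3b]
D2: mem[0x17..0x1b] <- [1b e6 24 25 c0]
D3: mem[0x0a..0x11] <- [5d 38 55 42 6f ef ad e0]
D4: mem[0x18..0x1a] <- [6f ef ad]
query mem[0x18]=0x6f, mem[0x0d]=0x42, mem[0x20]=0x6f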